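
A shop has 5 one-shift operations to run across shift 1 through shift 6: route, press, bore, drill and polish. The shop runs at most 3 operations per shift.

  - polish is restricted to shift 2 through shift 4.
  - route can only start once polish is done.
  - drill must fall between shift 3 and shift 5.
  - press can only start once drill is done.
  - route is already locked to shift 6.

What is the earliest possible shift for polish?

shift 2

Polish is available from shift 2; polish's own window allows nothing later than shift 4.
polish at shift 2 is achievable: press in shift 4; polish in shift 2; drill in shift 3; route in shift 6; bore in shift 1.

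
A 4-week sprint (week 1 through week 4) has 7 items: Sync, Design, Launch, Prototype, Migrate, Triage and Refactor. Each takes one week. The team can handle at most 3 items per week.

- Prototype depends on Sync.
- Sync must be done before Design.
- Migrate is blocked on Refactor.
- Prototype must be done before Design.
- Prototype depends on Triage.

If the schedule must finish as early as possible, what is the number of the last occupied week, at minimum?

3

The precedence chain requires at least 3 distinct weeks.
With at most 3 per week and 7 work items, at least 3 weeks are needed.
3 works (last occupied week: week 3): for example Prototype -> week 2, Launch -> week 2, Sync -> week 1, Migrate -> week 2, Design -> week 3, Refactor -> week 1, Triage -> week 1.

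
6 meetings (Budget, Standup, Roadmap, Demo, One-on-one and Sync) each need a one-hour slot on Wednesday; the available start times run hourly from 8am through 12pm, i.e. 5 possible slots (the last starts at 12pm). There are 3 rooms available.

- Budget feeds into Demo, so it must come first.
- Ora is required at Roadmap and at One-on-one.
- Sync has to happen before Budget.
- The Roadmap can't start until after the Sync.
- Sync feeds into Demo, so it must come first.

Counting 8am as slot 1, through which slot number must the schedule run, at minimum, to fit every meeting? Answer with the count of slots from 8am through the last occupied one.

The precedence chain requires at least 3 distinct slots.
With at most 3 per slot and 6 meetings, at least 2 slots are needed.
3 works (last occupied slot: 10am): for example Sync -> 8am, Roadmap -> 9am, Demo -> 10am, One-on-one -> 8am, Budget -> 9am, Standup -> 8am.

3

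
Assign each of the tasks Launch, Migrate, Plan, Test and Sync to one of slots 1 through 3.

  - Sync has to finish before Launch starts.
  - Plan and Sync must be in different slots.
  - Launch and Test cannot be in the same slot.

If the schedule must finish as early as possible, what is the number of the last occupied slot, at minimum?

The precedence chain requires at least 2 distinct slots.
2 works (last occupied slot: 2): for example Sync in 1; Migrate in 1; Plan in 2; Launch in 2; Test in 1.

slot 2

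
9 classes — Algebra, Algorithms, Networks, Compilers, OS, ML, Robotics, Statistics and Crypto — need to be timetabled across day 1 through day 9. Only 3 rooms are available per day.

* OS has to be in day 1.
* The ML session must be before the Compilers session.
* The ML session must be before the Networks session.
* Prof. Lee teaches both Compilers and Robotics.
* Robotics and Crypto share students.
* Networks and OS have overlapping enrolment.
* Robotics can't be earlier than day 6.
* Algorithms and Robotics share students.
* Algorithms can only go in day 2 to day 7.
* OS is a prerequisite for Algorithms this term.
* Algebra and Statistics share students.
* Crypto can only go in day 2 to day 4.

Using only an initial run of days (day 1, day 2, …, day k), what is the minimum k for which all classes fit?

6 days

The precedence chain requires at least 2 distinct days.
With at most 3 per day and 9 classes, at least 3 days are needed.
Robotics can't be placed before day 6, so the schedule must run through at least day 6.
6 works (last occupied day: day 6): for example Statistics -> day 3, Crypto -> day 2, ML -> day 1, Robotics -> day 6, Compilers -> day 3, Networks -> day 2, Algorithms -> day 2, OS -> day 1, Algebra -> day 1.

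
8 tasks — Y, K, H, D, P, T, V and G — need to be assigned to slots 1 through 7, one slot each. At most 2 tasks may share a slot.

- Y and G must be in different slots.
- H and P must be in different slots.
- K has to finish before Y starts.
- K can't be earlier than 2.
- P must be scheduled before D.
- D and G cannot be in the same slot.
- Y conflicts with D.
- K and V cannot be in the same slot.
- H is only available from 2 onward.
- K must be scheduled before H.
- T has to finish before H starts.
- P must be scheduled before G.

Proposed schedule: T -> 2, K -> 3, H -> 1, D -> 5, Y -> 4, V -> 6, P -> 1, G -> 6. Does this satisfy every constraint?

Invalid. H is only available from 2 onward.

Y and G must be in different slots — holds.
T has to finish before H starts — violated.
P must be scheduled before G — holds.
D and G cannot be in the same slot — holds.
Y conflicts with D — holds.
H is only available from 2 onward — violated.
At most 2 tasks may share a slot — holds.
K and V cannot be in the same slot — holds.
K has to finish before Y starts — holds.
P must be scheduled before D — holds.
H and P must be in different slots — violated.
K must be scheduled before H — violated.
K can't be earlier than 2 — holds.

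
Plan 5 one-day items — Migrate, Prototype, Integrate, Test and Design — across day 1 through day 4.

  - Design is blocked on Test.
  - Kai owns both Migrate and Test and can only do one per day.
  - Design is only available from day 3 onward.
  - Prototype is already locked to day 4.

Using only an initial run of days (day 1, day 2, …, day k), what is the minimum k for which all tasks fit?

The precedence chain requires at least 2 distinct days.
Prototype can't be placed before day 4, so the schedule must run through at least day 4.
4 works (last occupied day: day 4): for example Migrate -> day 2, Integrate -> day 1, Design -> day 3, Test -> day 1, Prototype -> day 4.

4 days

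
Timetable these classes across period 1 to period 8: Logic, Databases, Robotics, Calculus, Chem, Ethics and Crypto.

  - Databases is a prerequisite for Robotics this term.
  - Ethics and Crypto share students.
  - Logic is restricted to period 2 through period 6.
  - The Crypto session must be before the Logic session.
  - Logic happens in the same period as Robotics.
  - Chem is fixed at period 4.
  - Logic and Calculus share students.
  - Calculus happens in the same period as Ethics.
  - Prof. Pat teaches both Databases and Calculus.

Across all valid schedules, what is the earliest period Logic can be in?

Logic is available from period 2; Logic's own window allows nothing later than period 6.
Logic at period 2 is achievable: Chem=period 4, Databases=period 1, Ethics=period 3, Logic=period 2, Robotics=period 2, Crypto=period 1, Calculus=period 3.

period 2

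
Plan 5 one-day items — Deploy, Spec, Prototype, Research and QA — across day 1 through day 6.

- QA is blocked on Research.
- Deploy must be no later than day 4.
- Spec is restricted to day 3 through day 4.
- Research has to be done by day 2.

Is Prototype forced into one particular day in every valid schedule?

Prototype can be day 1 (e.g. Deploy -> day 1; Prototype -> day 1; Research -> day 1; Spec -> day 3; QA -> day 2) or day 2 (e.g. Prototype=day 2; QA=day 2; Deploy=day 1; Research=day 1; Spec=day 3).

No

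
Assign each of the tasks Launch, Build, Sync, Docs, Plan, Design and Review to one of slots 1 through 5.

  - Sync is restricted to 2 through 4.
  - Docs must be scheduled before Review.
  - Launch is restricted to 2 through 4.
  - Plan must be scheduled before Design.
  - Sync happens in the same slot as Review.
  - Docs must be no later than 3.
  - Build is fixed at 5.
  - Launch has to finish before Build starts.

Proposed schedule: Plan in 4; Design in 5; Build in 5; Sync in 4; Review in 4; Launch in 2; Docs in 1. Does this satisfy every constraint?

Yes, all constraints hold

Launch has to finish before Build starts — holds.
Docs must be no later than 3 — holds.
Launch is restricted to 2 through 4 — holds.
Sync is restricted to 2 through 4 — holds.
Docs must be scheduled before Review — holds.
Build is fixed at 5 — holds.
Sync happens in the same slot as Review — holds.
Plan must be scheduled before Design — holds.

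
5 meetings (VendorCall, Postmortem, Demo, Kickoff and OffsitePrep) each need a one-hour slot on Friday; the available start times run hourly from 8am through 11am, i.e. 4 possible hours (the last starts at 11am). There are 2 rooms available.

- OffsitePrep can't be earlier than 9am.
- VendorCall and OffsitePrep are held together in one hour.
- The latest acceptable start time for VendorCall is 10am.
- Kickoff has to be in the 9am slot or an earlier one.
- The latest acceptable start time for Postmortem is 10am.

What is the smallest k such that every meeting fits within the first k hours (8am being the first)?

3

With at most 2 per hour and 5 meetings, at least 3 hours are needed.
OffsitePrep can't be placed before 9am — that is hour 2 counting from 8am — so the schedule must run through at least 2 hours.
3 works (last occupied hour: 10am): for example Postmortem in 8am; OffsitePrep in 9am; VendorCall in 9am; Demo in 10am; Kickoff in 8am.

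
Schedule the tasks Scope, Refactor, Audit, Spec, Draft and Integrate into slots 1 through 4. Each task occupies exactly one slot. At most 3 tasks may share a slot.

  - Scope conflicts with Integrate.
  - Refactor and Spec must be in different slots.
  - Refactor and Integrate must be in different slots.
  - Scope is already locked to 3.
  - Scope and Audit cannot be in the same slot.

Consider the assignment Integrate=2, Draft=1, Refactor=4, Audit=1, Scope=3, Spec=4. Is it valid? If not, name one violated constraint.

At most 3 tasks may share a slot — holds.
Scope is already locked to 3 — holds.
Refactor and Spec must be in different slots — violated.
Scope and Audit cannot be in the same slot — holds.
Scope conflicts with Integrate — holds.
Refactor and Integrate must be in different slots — holds.

No — it violates: Refactor and Spec must be in different slots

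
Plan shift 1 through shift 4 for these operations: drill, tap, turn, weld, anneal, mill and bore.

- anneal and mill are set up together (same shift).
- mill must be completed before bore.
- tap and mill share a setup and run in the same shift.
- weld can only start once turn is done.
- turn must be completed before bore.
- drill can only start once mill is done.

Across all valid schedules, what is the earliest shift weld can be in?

Precedence pushes weld to at least shift 2.
weld at shift 2 is achievable: weld in shift 2; drill in shift 2; anneal in shift 1; turn in shift 1; tap in shift 1; mill in shift 1; bore in shift 2.

shift 2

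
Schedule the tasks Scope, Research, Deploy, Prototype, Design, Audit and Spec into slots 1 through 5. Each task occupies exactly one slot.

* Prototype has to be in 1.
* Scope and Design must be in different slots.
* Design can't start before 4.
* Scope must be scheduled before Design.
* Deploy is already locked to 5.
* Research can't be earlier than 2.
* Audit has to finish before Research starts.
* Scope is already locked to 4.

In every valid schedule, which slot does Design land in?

Design's window is 4–5.
Scope is fixed at 4, and Design can't share a slot with Scope.
So Design must be 5.

5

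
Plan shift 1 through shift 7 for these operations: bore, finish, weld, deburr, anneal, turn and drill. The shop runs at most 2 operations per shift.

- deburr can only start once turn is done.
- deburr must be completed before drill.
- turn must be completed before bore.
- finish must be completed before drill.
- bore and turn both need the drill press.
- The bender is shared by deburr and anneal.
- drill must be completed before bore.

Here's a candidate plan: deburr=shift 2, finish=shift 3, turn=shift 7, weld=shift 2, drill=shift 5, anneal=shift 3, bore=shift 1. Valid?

Invalid. turn must be completed before bore.

finish must be completed before drill — holds.
deburr can only start once turn is done — violated.
turn must be completed before bore — violated.
The shop runs at most 2 operations per shift — holds.
The bender is shared by deburr and anneal — holds.
bore and turn both need the drill press — holds.
drill must be completed before bore — violated.
deburr must be completed before drill — holds.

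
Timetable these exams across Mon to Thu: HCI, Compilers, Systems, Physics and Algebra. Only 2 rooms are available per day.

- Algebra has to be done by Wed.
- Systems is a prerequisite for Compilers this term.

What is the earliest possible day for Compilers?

Tue

Precedence pushes Compilers to at least Tue.
Compilers at Tue is achievable: Systems in Mon; Physics in Wed; Algebra in Mon; HCI in Tue; Compilers in Tue.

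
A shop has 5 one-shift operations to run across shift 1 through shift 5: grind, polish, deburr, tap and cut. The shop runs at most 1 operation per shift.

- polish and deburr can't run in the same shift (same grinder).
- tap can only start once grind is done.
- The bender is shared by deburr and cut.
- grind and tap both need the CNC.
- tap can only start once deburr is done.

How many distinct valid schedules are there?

40

Splitting on grind: it can be shift 1 (12), shift 2 (12), shift 3 (10), shift 4 (6). Listing each branch's schedules as (polish, deburr, tap, cut) by shift number:
grind=shift 1: (2,3,4,5) (2,3,5,4) (2,4,5,3) (3,2,4,5) (3,2,5,4) (3,4,5,2) (4,2,3,5) (4,2,5,3) (4,3,5,2) (5,2,3,4) (5,2,4,3) (5,3,4,2) — 12.
grind=shift 2: (1,3,4,5) (1,3,5,4) (1,4,5,3) (3,1,4,5) (3,1,5,4) (3,4,5,1) (4,1,3,5) (4,1,5,3) (4,3,5,1) (5,1,3,4) (5,1,4,3) (5,3,4,1) — 12.
grind=shift 3: (1,2,4,5) (1,2,5,4) (1,4,5,2) (2,1,4,5) (2,1,5,4) (2,4,5,1) (4,1,5,2) (4,2,5,1) (5,1,4,2) (5,2,4,1) — 10.
grind=shift 4: (1,2,5,3) (1,3,5,2) (2,1,5,3) (2,3,5,1) (3,1,5,2) (3,2,5,1) — 6.
Summing: 12 + 12 + 10 + 6 = 40.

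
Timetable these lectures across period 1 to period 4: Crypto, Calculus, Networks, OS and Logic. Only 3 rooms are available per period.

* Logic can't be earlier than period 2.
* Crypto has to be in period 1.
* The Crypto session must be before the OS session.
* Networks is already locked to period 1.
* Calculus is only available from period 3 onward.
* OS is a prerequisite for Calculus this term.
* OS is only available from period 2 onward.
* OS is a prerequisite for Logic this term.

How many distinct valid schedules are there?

5

Splitting on Calculus: it can be period 3 (2), period 4 (3). Listing each branch's schedules as (Crypto, Networks, OS, Logic) by period number:
Calculus=period 3: (1,1,2,3) (1,1,2,4) — 2.
Calculus=period 4: (1,1,2,3) (1,1,2,4) (1,1,3,4) — 3.
Summing: 2 + 3 = 5.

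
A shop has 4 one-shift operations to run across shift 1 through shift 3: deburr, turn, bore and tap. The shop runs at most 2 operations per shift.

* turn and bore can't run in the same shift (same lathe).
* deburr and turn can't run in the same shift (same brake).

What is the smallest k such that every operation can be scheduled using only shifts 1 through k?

With at most 2 per shift and 4 operations, at least 2 shifts are needed.
2 works (last occupied shift: shift 2): for example tap in shift 2, turn in shift 2, deburr in shift 1, bore in shift 1.

2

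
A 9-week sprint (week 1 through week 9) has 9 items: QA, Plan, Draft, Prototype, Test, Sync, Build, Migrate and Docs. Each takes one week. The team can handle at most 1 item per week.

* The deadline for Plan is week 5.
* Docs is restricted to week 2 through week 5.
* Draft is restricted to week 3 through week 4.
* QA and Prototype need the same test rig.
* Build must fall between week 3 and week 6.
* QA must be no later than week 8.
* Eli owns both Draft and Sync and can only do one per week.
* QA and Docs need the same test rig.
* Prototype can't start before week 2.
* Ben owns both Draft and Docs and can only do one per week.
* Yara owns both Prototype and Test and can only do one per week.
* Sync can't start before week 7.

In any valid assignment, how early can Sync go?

week 7

Sync is available from week 7.
Sync at week 7 is achievable: Build=week 4, Test=week 8, Draft=week 3, Docs=week 2, Plan=week 1, Prototype=week 6, Migrate=week 9, Sync=week 7, QA=week 5.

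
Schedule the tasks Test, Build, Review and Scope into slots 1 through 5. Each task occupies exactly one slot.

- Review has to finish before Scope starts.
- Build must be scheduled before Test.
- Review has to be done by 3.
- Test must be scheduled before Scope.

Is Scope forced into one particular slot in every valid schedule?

Scope can be 3 (e.g. Build=1, Test=2, Scope=3, Review=1) or 4 (e.g. Review in 1; Build in 1; Test in 2; Scope in 4).

No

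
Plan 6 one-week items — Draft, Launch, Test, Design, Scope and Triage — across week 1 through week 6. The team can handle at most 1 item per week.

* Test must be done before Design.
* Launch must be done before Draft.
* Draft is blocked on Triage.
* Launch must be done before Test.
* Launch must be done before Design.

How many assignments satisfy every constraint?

Splitting on Draft: it can be week 3 (6), week 4 (12), week 5 (16), week 6 (20). Listing each branch's schedules as (Launch, Test, Design, Scope, Triage) by week number:
Draft=week 3: (1,4,5,6,2) (1,4,6,5,2) (1,5,6,4,2) (2,4,5,6,1) (2,4,6,5,1) (2,5,6,4,1) — 6.
Draft=week 4: (1,2,5,6,3) (1,2,6,5,3) (1,3,5,6,2) (1,3,6,5,2) (1,5,6,2,3) (1,5,6,3,2) (2,3,5,6,1) (2,3,6,5,1) (2,5,6,1,3) (2,5,6,3,1) (3,5,6,1,2) (3,5,6,2,1) — 12.
Draft=week 5: (1,2,3,6,4) (1,2,4,6,3) (1,2,6,3,4) (1,2,6,4,3) (1,3,4,6,2) (1,3,6,2,4) (1,3,6,4,2) (1,4,6,2,3) (1,4,6,3,2) (2,3,4,6,1) (2,3,6,1,4) (2,3,6,4,1) (2,4,6,1,3) (2,4,6,3,1) (3,4,6,1,2) (3,4,6,2,1) — 16.
Draft=week 6: (1,2,3,4,5) (1,2,3,5,4) (1,2,4,3,5) (1,2,4,5,3) (1,2,5,3,4) (1,2,5,4,3) (1,3,4,2,5) (1,3,4,5,2) (1,3,5,2,4) (1,3,5,4,2) (1,4,5,2,3) (1,4,5,3,2) (2,3,4,1,5) (2,3,4,5,1) (2,3,5,1,4) (2,3,5,4,1) (2,4,5,1,3) (2,4,5,3,1) (3,4,5,1,2) (3,4,5,2,1) — 20.
Summing: 6 + 12 + 16 + 20 = 54.

54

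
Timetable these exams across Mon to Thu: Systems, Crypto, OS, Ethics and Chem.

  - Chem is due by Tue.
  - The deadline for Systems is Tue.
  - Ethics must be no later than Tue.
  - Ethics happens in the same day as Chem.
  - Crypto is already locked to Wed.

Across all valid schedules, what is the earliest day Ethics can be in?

Ethics's own window allows nothing later than Tue.
Ethics at Mon is achievable: Chem in Mon, Ethics in Mon, Crypto in Wed, Systems in Mon, OS in Mon.

Mon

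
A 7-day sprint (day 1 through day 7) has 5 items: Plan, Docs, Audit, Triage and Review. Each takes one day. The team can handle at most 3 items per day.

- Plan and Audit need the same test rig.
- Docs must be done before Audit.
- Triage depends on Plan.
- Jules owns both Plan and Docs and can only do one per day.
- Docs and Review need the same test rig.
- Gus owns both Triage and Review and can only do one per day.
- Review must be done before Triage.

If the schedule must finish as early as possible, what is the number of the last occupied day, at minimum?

The precedence chain requires at least 2 distinct days.
With at most 3 per day and 5 work items, at least 2 days are needed.
Could 2 days be enough, i.e. nothing placed later than day 2? No: Triage must come after Review (at day 1 or later) → {day 2}; Audit must come after Docs (at day 1 or later) → {day 2}; Docs must come before Audit (at day 2 or earlier) → {day 1}; Plan must come before Triage (at day 2 or earlier) → {day 1}; Docs can't share with Plan (day 1) → nothing is left.
So 2 days is not enough.
3 works (last occupied day: day 3): for example Review=day 1, Docs=day 2, Audit=day 3, Plan=day 1, Triage=day 2.

3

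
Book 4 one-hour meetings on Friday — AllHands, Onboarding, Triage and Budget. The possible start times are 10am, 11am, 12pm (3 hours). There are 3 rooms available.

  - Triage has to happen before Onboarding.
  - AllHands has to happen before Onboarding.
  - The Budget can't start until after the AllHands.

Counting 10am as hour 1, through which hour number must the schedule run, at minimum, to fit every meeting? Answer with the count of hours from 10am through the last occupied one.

2 hours

The precedence chain requires at least 2 distinct hours.
With at most 3 per hour and 4 meetings, at least 2 hours are needed.
2 works (last occupied hour: 11am): for example Onboarding=11am, Budget=11am, AllHands=10am, Triage=10am.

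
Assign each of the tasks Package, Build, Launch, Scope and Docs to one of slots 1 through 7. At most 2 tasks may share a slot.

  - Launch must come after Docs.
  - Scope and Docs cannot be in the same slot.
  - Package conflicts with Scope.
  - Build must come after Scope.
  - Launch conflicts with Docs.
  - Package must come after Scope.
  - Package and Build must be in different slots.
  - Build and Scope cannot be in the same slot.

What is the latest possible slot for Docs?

6

Downstream work caps Docs at 6.
Docs at 6 is achievable: Package=2, Launch=7, Docs=6, Build=3, Scope=1.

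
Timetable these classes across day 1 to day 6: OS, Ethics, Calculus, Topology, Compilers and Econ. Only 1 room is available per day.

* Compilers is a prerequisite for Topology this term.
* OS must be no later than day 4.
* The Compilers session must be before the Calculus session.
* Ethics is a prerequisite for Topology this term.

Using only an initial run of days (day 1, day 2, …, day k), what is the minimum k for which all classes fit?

6

The precedence chain requires at least 2 distinct days.
With at most 1 per day and 6 classes, at least 6 days are needed.
6 works (last occupied day: day 6): for example Topology -> day 4, OS -> day 1, Compilers -> day 2, Econ -> day 6, Calculus -> day 5, Ethics -> day 3.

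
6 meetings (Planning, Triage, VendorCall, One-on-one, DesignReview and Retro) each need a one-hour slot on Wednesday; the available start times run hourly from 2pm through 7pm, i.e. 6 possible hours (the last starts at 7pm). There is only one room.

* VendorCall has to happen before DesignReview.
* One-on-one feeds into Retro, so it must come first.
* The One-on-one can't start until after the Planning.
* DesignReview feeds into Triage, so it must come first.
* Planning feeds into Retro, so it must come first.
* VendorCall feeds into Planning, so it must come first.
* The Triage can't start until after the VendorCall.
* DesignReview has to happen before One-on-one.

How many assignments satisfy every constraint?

7

Splitting on Planning: it can be 3pm (3), 4pm (3), 5pm (1). Listing each branch's schedules as (Triage, VendorCall, One-on-one, DesignReview, Retro):
Planning=3pm: (5pm,2pm,6pm,4pm,7pm) (6pm,2pm,5pm,4pm,7pm) (7pm,2pm,5pm,4pm,6pm) — 3.
Planning=4pm: (5pm,2pm,6pm,3pm,7pm) (6pm,2pm,5pm,3pm,7pm) (7pm,2pm,5pm,3pm,6pm) — 3.
Planning=5pm: (4pm,2pm,6pm,3pm,7pm) — 1.
Summing: 3 + 3 + 1 = 7.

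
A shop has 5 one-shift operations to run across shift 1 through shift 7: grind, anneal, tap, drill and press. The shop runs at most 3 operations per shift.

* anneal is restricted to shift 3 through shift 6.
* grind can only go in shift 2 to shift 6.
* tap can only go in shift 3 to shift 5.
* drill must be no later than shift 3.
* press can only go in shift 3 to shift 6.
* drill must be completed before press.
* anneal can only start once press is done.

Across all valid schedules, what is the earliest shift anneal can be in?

shift 4

Anneal is available from shift 3; precedence pushes anneal to at least shift 4; anneal's own window allows nothing later than shift 6.
anneal at shift 4 is achievable: press=shift 3, anneal=shift 4, grind=shift 2, tap=shift 3, drill=shift 1.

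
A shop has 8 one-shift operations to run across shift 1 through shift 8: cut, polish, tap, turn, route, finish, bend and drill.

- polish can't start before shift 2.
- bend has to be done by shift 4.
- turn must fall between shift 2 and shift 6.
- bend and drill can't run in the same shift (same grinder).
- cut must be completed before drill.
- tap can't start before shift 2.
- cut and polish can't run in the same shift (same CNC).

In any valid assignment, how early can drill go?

shift 2

Precedence pushes drill to at least shift 2.
drill at shift 2 is achievable: turn=shift 2; route=shift 1; drill=shift 2; cut=shift 1; finish=shift 1; bend=shift 1; polish=shift 2; tap=shift 2.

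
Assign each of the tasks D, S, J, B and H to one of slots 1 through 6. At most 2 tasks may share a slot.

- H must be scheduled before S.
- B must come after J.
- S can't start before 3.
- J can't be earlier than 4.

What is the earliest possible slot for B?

Precedence pushes B to at least 5.
B at 5 is achievable: D=1, J=4, S=3, H=1, B=5.

5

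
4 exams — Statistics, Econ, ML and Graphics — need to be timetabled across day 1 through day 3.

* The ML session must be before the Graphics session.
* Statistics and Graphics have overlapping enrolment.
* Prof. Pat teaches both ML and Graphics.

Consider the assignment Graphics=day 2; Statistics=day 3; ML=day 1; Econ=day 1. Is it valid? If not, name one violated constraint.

Statistics and Graphics have overlapping enrolment — holds.
The ML session must be before the Graphics session — holds.
Prof. Pat teaches both ML and Graphics — holds.

Yes, all constraints hold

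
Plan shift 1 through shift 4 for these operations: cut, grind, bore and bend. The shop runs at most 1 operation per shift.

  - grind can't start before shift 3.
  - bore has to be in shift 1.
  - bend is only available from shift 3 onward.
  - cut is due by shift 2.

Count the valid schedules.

Enumerating: cut=shift 2, bend=shift 4, grind=shift 3, bore=shift 1 | grind in shift 4, bend in shift 3, cut in shift 2, bore in shift 1.

2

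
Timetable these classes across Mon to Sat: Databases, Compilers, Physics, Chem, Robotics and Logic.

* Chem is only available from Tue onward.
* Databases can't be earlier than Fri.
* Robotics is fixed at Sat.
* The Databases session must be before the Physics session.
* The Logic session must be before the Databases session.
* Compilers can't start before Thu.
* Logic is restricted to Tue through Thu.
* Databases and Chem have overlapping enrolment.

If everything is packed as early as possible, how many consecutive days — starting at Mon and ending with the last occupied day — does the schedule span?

The precedence chain requires at least 3 distinct days.
Robotics can't be placed before Sat — that is day 6 counting from Mon — so the schedule must run through at least 6 days.
6 works (last occupied day: Sat): for example Logic in Tue; Physics in Sat; Compilers in Thu; Robotics in Sat; Chem in Tue; Databases in Fri.

6 days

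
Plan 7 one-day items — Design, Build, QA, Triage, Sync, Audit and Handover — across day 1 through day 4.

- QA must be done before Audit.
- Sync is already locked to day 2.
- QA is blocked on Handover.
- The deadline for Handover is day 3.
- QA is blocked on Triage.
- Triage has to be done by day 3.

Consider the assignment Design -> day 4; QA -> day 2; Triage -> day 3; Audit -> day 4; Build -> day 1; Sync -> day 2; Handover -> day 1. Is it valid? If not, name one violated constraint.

Invalid. QA is blocked on Triage.

QA is blocked on Handover — holds.
QA must be done before Audit — holds.
The deadline for Handover is day 3 — holds.
Triage has to be done by day 3 — holds.
Sync is already locked to day 2 — holds.
QA is blocked on Triage — violated.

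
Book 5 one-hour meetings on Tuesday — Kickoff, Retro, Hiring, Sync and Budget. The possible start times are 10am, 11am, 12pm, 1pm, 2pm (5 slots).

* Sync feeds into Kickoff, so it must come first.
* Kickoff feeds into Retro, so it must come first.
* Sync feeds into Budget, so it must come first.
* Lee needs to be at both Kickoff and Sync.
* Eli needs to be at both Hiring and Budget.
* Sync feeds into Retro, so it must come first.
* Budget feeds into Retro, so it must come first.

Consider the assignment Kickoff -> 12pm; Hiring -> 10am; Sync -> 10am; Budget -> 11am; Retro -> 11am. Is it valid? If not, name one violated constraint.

Sync feeds into Kickoff, so it must come first — holds.
Sync feeds into Budget, so it must come first — holds.
Kickoff feeds into Retro, so it must come first — violated.
Sync feeds into Retro, so it must come first — holds.
Budget feeds into Retro, so it must come first — violated.
Eli needs to be at both Hiring and Budget — holds.
Lee needs to be at both Kickoff and Sync — holds.

No — it violates: Kickoff feeds into Retro, so it must come first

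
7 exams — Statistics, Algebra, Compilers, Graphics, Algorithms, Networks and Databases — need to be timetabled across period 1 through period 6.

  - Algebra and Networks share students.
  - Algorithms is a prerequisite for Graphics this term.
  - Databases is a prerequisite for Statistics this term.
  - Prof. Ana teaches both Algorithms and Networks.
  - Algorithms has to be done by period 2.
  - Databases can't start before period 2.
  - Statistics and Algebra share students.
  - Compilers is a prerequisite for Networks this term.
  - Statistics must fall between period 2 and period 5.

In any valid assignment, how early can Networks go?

Precedence pushes Networks to at least period 2.
Networks at period 2 is achievable: Graphics in period 2, Algebra in period 1, Networks in period 2, Algorithms in period 1, Databases in period 2, Compilers in period 1, Statistics in period 3.

period 2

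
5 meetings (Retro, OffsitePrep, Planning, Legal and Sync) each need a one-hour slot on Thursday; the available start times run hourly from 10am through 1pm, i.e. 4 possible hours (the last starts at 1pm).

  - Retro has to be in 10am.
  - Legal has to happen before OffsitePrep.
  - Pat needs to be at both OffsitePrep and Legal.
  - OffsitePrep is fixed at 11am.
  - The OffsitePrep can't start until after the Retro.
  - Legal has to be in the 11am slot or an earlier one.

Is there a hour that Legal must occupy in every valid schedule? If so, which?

Legal's window is 10am–11am.
OffsitePrep is fixed at 11am, and Legal can't share a hour with OffsitePrep.
So Legal must be 10am.

10am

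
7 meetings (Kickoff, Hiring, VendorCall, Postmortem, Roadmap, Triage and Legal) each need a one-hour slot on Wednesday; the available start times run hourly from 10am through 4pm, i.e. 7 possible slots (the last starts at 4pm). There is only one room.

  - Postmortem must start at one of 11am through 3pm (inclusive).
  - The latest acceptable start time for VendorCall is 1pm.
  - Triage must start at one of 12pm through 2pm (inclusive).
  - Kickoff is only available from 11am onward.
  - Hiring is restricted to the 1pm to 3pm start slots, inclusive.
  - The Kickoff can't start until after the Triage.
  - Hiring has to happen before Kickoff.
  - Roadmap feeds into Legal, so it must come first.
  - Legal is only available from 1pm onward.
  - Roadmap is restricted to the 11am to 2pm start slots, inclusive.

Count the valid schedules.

26

Splitting on Kickoff: it can be 2pm (1), 3pm (8), 4pm (17). Listing each branch's schedules as (Hiring, VendorCall, Postmortem, Roadmap, Triage, Legal):
Kickoff=2pm: (1pm,10am,3pm,11am,12pm,4pm) — 1.
Kickoff=3pm: (1pm,10am,11am,12pm,2pm,4pm) (1pm,10am,11am,2pm,12pm,4pm) (1pm,10am,12pm,11am,2pm,4pm) (1pm,10am,2pm,11am,12pm,4pm) (2pm,10am,11am,12pm,1pm,4pm) (2pm,10am,11am,1pm,12pm,4pm) (2pm,10am,12pm,11am,1pm,4pm) (2pm,10am,1pm,11am,12pm,4pm) — 8.
Kickoff=4pm: (1pm,10am,11am,12pm,2pm,3pm) (1pm,10am,11am,2pm,12pm,3pm) (1pm,10am,12pm,11am,2pm,3pm) (1pm,10am,2pm,11am,12pm,3pm) (1pm,10am,3pm,11am,12pm,2pm) (2pm,10am,11am,12pm,1pm,3pm) (2pm,10am,11am,1pm,12pm,3pm) (2pm,10am,12pm,11am,1pm,3pm) (2pm,10am,1pm,11am,12pm,3pm) (2pm,10am,3pm,11am,12pm,1pm) (3pm,10am,11am,12pm,1pm,2pm) (3pm,10am,11am,12pm,2pm,1pm) (3pm,10am,11am,1pm,12pm,2pm) (3pm,10am,12pm,11am,1pm,2pm) (3pm,10am,12pm,11am,2pm,1pm) (3pm,10am,1pm,11am,12pm,2pm) (3pm,10am,2pm,11am,12pm,1pm) — 17.
Summing: 1 + 8 + 17 = 26.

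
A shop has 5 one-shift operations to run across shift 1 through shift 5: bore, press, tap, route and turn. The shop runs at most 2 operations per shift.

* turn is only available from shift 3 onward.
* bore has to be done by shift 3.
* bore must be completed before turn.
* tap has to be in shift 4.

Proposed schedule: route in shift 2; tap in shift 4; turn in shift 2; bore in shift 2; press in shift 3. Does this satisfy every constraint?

Invalid. The shop runs at most 2 operations per shift.

tap has to be in shift 4 — holds.
bore has to be done by shift 3 — holds.
bore must be completed before turn — violated.
turn is only available from shift 3 onward — violated.
The shop runs at most 2 operations per shift — violated.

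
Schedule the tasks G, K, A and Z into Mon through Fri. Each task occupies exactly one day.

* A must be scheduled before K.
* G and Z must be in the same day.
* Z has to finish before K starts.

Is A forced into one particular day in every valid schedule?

A can be Mon (e.g. G -> Mon; A -> Mon; K -> Tue; Z -> Mon) or Tue (e.g. K -> Wed, A -> Tue, G -> Mon, Z -> Mon).

No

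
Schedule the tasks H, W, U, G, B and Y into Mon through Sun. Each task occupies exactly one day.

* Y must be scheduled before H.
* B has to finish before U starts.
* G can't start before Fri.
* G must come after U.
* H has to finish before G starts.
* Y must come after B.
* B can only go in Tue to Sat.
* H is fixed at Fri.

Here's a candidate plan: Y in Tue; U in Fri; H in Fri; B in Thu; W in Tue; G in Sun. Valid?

Y must come after B — violated.
H is fixed at Fri — holds.
Y must be scheduled before H — holds.
G can't start before Fri — holds.
B can only go in Tue to Sat — holds.
H has to finish before G starts — holds.
B has to finish before U starts — holds.
G must come after U — holds.

No. Y must come after B is not satisfied.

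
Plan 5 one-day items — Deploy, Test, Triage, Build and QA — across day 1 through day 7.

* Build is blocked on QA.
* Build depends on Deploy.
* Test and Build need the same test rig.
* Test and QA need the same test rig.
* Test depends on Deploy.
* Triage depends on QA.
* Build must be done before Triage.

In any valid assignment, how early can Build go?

day 2

Precedence pushes Build to at least day 2; downstream work caps Build at day 6.
Build at day 2 is achievable: Triage in day 3, Build in day 2, QA in day 1, Test in day 3, Deploy in day 1.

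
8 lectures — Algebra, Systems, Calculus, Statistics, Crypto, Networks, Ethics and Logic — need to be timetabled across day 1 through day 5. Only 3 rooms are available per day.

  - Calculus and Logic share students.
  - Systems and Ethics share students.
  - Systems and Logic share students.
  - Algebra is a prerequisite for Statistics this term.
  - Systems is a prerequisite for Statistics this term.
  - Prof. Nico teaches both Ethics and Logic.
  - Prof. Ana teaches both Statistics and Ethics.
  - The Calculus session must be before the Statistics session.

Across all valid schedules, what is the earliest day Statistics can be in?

day 2

Precedence pushes Statistics to at least day 2.
Statistics at day 2 is achievable: Statistics -> day 2; Ethics -> day 3; Systems -> day 1; Logic -> day 4; Networks -> day 2; Calculus -> day 1; Crypto -> day 2; Algebra -> day 1.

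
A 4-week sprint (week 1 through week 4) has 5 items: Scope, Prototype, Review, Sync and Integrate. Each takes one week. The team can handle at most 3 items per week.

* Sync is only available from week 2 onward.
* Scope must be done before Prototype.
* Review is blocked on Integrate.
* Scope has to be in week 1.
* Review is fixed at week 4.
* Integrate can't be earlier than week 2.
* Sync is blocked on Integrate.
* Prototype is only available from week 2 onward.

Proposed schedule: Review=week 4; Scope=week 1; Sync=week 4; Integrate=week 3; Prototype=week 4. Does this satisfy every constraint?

Prototype is only available from week 2 onward — holds.
Review is fixed at week 4 — holds.
Sync is only available from week 2 onward — holds.
Sync is blocked on Integrate — holds.
Review is blocked on Integrate — holds.
Integrate can't be earlier than week 2 — holds.
The team can handle at most 3 items per week — holds.
Scope has to be in week 1 — holds.
Scope must be done before Prototype — holds.

Yes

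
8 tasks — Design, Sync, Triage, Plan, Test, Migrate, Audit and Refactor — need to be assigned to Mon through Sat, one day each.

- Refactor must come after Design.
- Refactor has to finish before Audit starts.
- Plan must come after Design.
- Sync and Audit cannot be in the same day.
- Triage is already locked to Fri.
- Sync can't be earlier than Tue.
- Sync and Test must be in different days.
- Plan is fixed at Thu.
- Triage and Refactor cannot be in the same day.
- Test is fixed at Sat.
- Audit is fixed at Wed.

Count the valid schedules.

18

Splitting on Sync: it can be Tue (6), Thu (6), Fri (6). Listing each branch's schedules as (Design, Triage, Plan, Test, Migrate, Audit, Refactor):
Sync=Tue: (Mon,Fri,Thu,Sat,Mon,Wed,Tue) (Mon,Fri,Thu,Sat,Tue,Wed,Tue) (Mon,Fri,Thu,Sat,Wed,Wed,Tue) (Mon,Fri,Thu,Sat,Thu,Wed,Tue) (Mon,Fri,Thu,Sat,Fri,Wed,Tue) (Mon,Fri,Thu,Sat,Sat,Wed,Tue) — 6.
Sync=Thu: (Mon,Fri,Thu,Sat,Mon,Wed,Tue) (Mon,Fri,Thu,Sat,Tue,Wed,Tue) (Mon,Fri,Thu,Sat,Wed,Wed,Tue) (Mon,Fri,Thu,Sat,Thu,Wed,Tue) (Mon,Fri,Thu,Sat,Fri,Wed,Tue) (Mon,Fri,Thu,Sat,Sat,Wed,Tue) — 6.
Sync=Fri: (Mon,Fri,Thu,Sat,Mon,Wed,Tue) (Mon,Fri,Thu,Sat,Tue,Wed,Tue) (Mon,Fri,Thu,Sat,Wed,Wed,Tue) (Mon,Fri,Thu,Sat,Thu,Wed,Tue) (Mon,Fri,Thu,Sat,Fri,Wed,Tue) (Mon,Fri,Thu,Sat,Sat,Wed,Tue) — 6.
Summing: 6 + 6 + 6 = 18.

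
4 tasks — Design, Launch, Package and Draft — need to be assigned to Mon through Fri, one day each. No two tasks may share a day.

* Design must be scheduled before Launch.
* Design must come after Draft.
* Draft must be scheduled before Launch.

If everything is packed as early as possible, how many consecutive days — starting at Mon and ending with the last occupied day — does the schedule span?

The precedence chain requires at least 3 distinct days.
With at most 1 per day and 4 tasks, at least 4 days are needed.
4 works (last occupied day: Thu): for example Design in Tue, Draft in Mon, Launch in Wed, Package in Thu.

4 days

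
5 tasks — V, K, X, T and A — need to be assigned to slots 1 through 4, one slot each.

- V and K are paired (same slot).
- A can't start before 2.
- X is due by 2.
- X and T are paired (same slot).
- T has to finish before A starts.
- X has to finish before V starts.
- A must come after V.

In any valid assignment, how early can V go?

2

Precedence pushes V to at least 2; downstream work caps V at 3.
V at 2 is achievable: A -> 3; T -> 1; V -> 2; K -> 2; X -> 1.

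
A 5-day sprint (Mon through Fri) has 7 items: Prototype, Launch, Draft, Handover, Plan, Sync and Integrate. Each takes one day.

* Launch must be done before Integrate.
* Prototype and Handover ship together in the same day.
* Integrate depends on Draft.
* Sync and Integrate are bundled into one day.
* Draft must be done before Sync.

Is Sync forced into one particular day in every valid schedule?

No

Sync can be Tue (e.g. Launch in Mon; Draft in Mon; Integrate in Tue; Handover in Mon; Prototype in Mon; Plan in Mon; Sync in Tue) or Wed (e.g. Launch=Mon, Handover=Mon, Draft=Mon, Plan=Mon, Sync=Wed, Integrate=Wed, Prototype=Mon).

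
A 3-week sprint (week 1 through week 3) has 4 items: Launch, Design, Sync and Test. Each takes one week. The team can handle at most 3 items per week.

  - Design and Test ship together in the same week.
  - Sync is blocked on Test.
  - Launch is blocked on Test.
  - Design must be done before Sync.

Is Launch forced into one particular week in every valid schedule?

Launch can be week 2 (e.g. Sync -> week 2; Test -> week 1; Design -> week 1; Launch -> week 2) or week 3 (e.g. Test in week 1, Launch in week 3, Design in week 1, Sync in week 2).

No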